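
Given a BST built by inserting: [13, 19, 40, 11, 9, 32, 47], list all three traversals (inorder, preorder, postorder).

Tree insertion order: [13, 19, 40, 11, 9, 32, 47]
Tree (level-order array): [13, 11, 19, 9, None, None, 40, None, None, 32, 47]
Inorder (L, root, R): [9, 11, 13, 19, 32, 40, 47]
Preorder (root, L, R): [13, 11, 9, 19, 40, 32, 47]
Postorder (L, R, root): [9, 11, 32, 47, 40, 19, 13]


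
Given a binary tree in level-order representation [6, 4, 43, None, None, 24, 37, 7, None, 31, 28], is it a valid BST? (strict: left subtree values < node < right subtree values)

Level-order array: [6, 4, 43, None, None, 24, 37, 7, None, 31, 28]
Validate using subtree bounds (lo, hi): at each node, require lo < value < hi,
then recurse left with hi=value and right with lo=value.
Preorder trace (stopping at first violation):
  at node 6 with bounds (-inf, +inf): OK
  at node 4 with bounds (-inf, 6): OK
  at node 43 with bounds (6, +inf): OK
  at node 24 with bounds (6, 43): OK
  at node 7 with bounds (6, 24): OK
  at node 37 with bounds (43, +inf): VIOLATION
Node 37 violates its bound: not (43 < 37 < +inf).
Result: Not a valid BST


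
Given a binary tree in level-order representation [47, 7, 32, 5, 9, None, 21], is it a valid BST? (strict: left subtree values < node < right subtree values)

Level-order array: [47, 7, 32, 5, 9, None, 21]
Validate using subtree bounds (lo, hi): at each node, require lo < value < hi,
then recurse left with hi=value and right with lo=value.
Preorder trace (stopping at first violation):
  at node 47 with bounds (-inf, +inf): OK
  at node 7 with bounds (-inf, 47): OK
  at node 5 with bounds (-inf, 7): OK
  at node 9 with bounds (7, 47): OK
  at node 32 with bounds (47, +inf): VIOLATION
Node 32 violates its bound: not (47 < 32 < +inf).
Result: Not a valid BST


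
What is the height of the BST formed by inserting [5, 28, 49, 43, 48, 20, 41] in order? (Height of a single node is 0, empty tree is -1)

Insertion order: [5, 28, 49, 43, 48, 20, 41]
Tree (level-order array): [5, None, 28, 20, 49, None, None, 43, None, 41, 48]
Compute height bottom-up (empty subtree = -1):
  height(20) = 1 + max(-1, -1) = 0
  height(41) = 1 + max(-1, -1) = 0
  height(48) = 1 + max(-1, -1) = 0
  height(43) = 1 + max(0, 0) = 1
  height(49) = 1 + max(1, -1) = 2
  height(28) = 1 + max(0, 2) = 3
  height(5) = 1 + max(-1, 3) = 4
Height = 4


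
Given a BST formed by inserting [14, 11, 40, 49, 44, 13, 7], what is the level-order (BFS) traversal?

Tree insertion order: [14, 11, 40, 49, 44, 13, 7]
Tree (level-order array): [14, 11, 40, 7, 13, None, 49, None, None, None, None, 44]
BFS from the root, enqueuing left then right child of each popped node:
  queue [14] -> pop 14, enqueue [11, 40], visited so far: [14]
  queue [11, 40] -> pop 11, enqueue [7, 13], visited so far: [14, 11]
  queue [40, 7, 13] -> pop 40, enqueue [49], visited so far: [14, 11, 40]
  queue [7, 13, 49] -> pop 7, enqueue [none], visited so far: [14, 11, 40, 7]
  queue [13, 49] -> pop 13, enqueue [none], visited so far: [14, 11, 40, 7, 13]
  queue [49] -> pop 49, enqueue [44], visited so far: [14, 11, 40, 7, 13, 49]
  queue [44] -> pop 44, enqueue [none], visited so far: [14, 11, 40, 7, 13, 49, 44]
Result: [14, 11, 40, 7, 13, 49, 44]


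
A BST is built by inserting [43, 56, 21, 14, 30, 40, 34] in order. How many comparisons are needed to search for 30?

Search path for 30: 43 -> 21 -> 30
Found: True
Comparisons: 3


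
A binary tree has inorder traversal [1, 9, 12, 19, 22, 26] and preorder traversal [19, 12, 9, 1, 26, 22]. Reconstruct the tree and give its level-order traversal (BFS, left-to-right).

Inorder:  [1, 9, 12, 19, 22, 26]
Preorder: [19, 12, 9, 1, 26, 22]
Algorithm: preorder visits root first, so consume preorder in order;
for each root, split the current inorder slice at that value into
left-subtree inorder and right-subtree inorder, then recurse.
Recursive splits:
  root=19; inorder splits into left=[1, 9, 12], right=[22, 26]
  root=12; inorder splits into left=[1, 9], right=[]
  root=9; inorder splits into left=[1], right=[]
  root=1; inorder splits into left=[], right=[]
  root=26; inorder splits into left=[22], right=[]
  root=22; inorder splits into left=[], right=[]
Reconstructed level-order: [19, 12, 26, 9, 22, 1]


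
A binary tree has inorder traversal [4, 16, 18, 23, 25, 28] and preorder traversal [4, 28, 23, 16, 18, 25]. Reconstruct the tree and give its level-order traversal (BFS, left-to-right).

Inorder:  [4, 16, 18, 23, 25, 28]
Preorder: [4, 28, 23, 16, 18, 25]
Algorithm: preorder visits root first, so consume preorder in order;
for each root, split the current inorder slice at that value into
left-subtree inorder and right-subtree inorder, then recurse.
Recursive splits:
  root=4; inorder splits into left=[], right=[16, 18, 23, 25, 28]
  root=28; inorder splits into left=[16, 18, 23, 25], right=[]
  root=23; inorder splits into left=[16, 18], right=[25]
  root=16; inorder splits into left=[], right=[18]
  root=18; inorder splits into left=[], right=[]
  root=25; inorder splits into left=[], right=[]
Reconstructed level-order: [4, 28, 23, 16, 25, 18]


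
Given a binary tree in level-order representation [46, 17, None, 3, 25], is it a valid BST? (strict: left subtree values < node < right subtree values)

Level-order array: [46, 17, None, 3, 25]
Validate using subtree bounds (lo, hi): at each node, require lo < value < hi,
then recurse left with hi=value and right with lo=value.
Preorder trace (stopping at first violation):
  at node 46 with bounds (-inf, +inf): OK
  at node 17 with bounds (-inf, 46): OK
  at node 3 with bounds (-inf, 17): OK
  at node 25 with bounds (17, 46): OK
No violation found at any node.
Result: Valid BST


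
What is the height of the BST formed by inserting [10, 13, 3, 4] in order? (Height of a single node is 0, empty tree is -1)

Insertion order: [10, 13, 3, 4]
Tree (level-order array): [10, 3, 13, None, 4]
Compute height bottom-up (empty subtree = -1):
  height(4) = 1 + max(-1, -1) = 0
  height(3) = 1 + max(-1, 0) = 1
  height(13) = 1 + max(-1, -1) = 0
  height(10) = 1 + max(1, 0) = 2
Height = 2


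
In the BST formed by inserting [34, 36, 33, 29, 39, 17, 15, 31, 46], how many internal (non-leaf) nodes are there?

Tree built from: [34, 36, 33, 29, 39, 17, 15, 31, 46]
Tree (level-order array): [34, 33, 36, 29, None, None, 39, 17, 31, None, 46, 15]
Rule: An internal node has at least one child.
Per-node child counts:
  node 34: 2 child(ren)
  node 33: 1 child(ren)
  node 29: 2 child(ren)
  node 17: 1 child(ren)
  node 15: 0 child(ren)
  node 31: 0 child(ren)
  node 36: 1 child(ren)
  node 39: 1 child(ren)
  node 46: 0 child(ren)
Matching nodes: [34, 33, 29, 17, 36, 39]
Count of internal (non-leaf) nodes: 6


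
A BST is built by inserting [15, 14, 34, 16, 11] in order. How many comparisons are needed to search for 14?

Search path for 14: 15 -> 14
Found: True
Comparisons: 2


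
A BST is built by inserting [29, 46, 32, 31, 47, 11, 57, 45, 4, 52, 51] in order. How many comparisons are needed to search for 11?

Search path for 11: 29 -> 11
Found: True
Comparisons: 2


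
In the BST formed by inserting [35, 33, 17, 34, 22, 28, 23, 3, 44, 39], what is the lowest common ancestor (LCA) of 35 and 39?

Tree insertion order: [35, 33, 17, 34, 22, 28, 23, 3, 44, 39]
Tree (level-order array): [35, 33, 44, 17, 34, 39, None, 3, 22, None, None, None, None, None, None, None, 28, 23]
In a BST, the LCA of p=35, q=39 is the first node v on the
root-to-leaf path with p <= v <= q (go left if both < v, right if both > v).
Walk from root:
  at 35: 35 <= 35 <= 39, this is the LCA
LCA = 35


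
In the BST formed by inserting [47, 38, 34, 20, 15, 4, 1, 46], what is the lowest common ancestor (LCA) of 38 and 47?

Tree insertion order: [47, 38, 34, 20, 15, 4, 1, 46]
Tree (level-order array): [47, 38, None, 34, 46, 20, None, None, None, 15, None, 4, None, 1]
In a BST, the LCA of p=38, q=47 is the first node v on the
root-to-leaf path with p <= v <= q (go left if both < v, right if both > v).
Walk from root:
  at 47: 38 <= 47 <= 47, this is the LCA
LCA = 47


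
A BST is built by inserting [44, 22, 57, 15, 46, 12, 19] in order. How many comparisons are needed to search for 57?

Search path for 57: 44 -> 57
Found: True
Comparisons: 2


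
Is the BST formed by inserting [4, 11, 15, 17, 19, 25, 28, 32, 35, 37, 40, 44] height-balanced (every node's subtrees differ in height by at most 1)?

Tree (level-order array): [4, None, 11, None, 15, None, 17, None, 19, None, 25, None, 28, None, 32, None, 35, None, 37, None, 40, None, 44]
Definition: a tree is height-balanced if, at every node, |h(left) - h(right)| <= 1 (empty subtree has height -1).
Bottom-up per-node check:
  node 44: h_left=-1, h_right=-1, diff=0 [OK], height=0
  node 40: h_left=-1, h_right=0, diff=1 [OK], height=1
  node 37: h_left=-1, h_right=1, diff=2 [FAIL (|-1-1|=2 > 1)], height=2
  node 35: h_left=-1, h_right=2, diff=3 [FAIL (|-1-2|=3 > 1)], height=3
  node 32: h_left=-1, h_right=3, diff=4 [FAIL (|-1-3|=4 > 1)], height=4
  node 28: h_left=-1, h_right=4, diff=5 [FAIL (|-1-4|=5 > 1)], height=5
  node 25: h_left=-1, h_right=5, diff=6 [FAIL (|-1-5|=6 > 1)], height=6
  node 19: h_left=-1, h_right=6, diff=7 [FAIL (|-1-6|=7 > 1)], height=7
  node 17: h_left=-1, h_right=7, diff=8 [FAIL (|-1-7|=8 > 1)], height=8
  node 15: h_left=-1, h_right=8, diff=9 [FAIL (|-1-8|=9 > 1)], height=9
  node 11: h_left=-1, h_right=9, diff=10 [FAIL (|-1-9|=10 > 1)], height=10
  node 4: h_left=-1, h_right=10, diff=11 [FAIL (|-1-10|=11 > 1)], height=11
Node 37 violates the condition: |-1 - 1| = 2 > 1.
Result: Not balanced


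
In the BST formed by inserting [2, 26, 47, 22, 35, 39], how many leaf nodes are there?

Tree built from: [2, 26, 47, 22, 35, 39]
Tree (level-order array): [2, None, 26, 22, 47, None, None, 35, None, None, 39]
Rule: A leaf has 0 children.
Per-node child counts:
  node 2: 1 child(ren)
  node 26: 2 child(ren)
  node 22: 0 child(ren)
  node 47: 1 child(ren)
  node 35: 1 child(ren)
  node 39: 0 child(ren)
Matching nodes: [22, 39]
Count of leaf nodes: 2


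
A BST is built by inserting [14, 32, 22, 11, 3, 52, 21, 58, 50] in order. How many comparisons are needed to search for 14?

Search path for 14: 14
Found: True
Comparisons: 1


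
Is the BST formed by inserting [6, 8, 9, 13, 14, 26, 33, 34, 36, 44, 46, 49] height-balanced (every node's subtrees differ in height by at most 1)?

Tree (level-order array): [6, None, 8, None, 9, None, 13, None, 14, None, 26, None, 33, None, 34, None, 36, None, 44, None, 46, None, 49]
Definition: a tree is height-balanced if, at every node, |h(left) - h(right)| <= 1 (empty subtree has height -1).
Bottom-up per-node check:
  node 49: h_left=-1, h_right=-1, diff=0 [OK], height=0
  node 46: h_left=-1, h_right=0, diff=1 [OK], height=1
  node 44: h_left=-1, h_right=1, diff=2 [FAIL (|-1-1|=2 > 1)], height=2
  node 36: h_left=-1, h_right=2, diff=3 [FAIL (|-1-2|=3 > 1)], height=3
  node 34: h_left=-1, h_right=3, diff=4 [FAIL (|-1-3|=4 > 1)], height=4
  node 33: h_left=-1, h_right=4, diff=5 [FAIL (|-1-4|=5 > 1)], height=5
  node 26: h_left=-1, h_right=5, diff=6 [FAIL (|-1-5|=6 > 1)], height=6
  node 14: h_left=-1, h_right=6, diff=7 [FAIL (|-1-6|=7 > 1)], height=7
  node 13: h_left=-1, h_right=7, diff=8 [FAIL (|-1-7|=8 > 1)], height=8
  node 9: h_left=-1, h_right=8, diff=9 [FAIL (|-1-8|=9 > 1)], height=9
  node 8: h_left=-1, h_right=9, diff=10 [FAIL (|-1-9|=10 > 1)], height=10
  node 6: h_left=-1, h_right=10, diff=11 [FAIL (|-1-10|=11 > 1)], height=11
Node 44 violates the condition: |-1 - 1| = 2 > 1.
Result: Not balanced


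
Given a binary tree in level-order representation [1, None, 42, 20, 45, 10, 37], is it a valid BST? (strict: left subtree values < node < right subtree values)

Level-order array: [1, None, 42, 20, 45, 10, 37]
Validate using subtree bounds (lo, hi): at each node, require lo < value < hi,
then recurse left with hi=value and right with lo=value.
Preorder trace (stopping at first violation):
  at node 1 with bounds (-inf, +inf): OK
  at node 42 with bounds (1, +inf): OK
  at node 20 with bounds (1, 42): OK
  at node 10 with bounds (1, 20): OK
  at node 37 with bounds (20, 42): OK
  at node 45 with bounds (42, +inf): OK
No violation found at any node.
Result: Valid BST


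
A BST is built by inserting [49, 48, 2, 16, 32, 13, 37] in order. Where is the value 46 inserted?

Starting tree (level order): [49, 48, None, 2, None, None, 16, 13, 32, None, None, None, 37]
Insertion path: 49 -> 48 -> 2 -> 16 -> 32 -> 37
Result: insert 46 as right child of 37
Final tree (level order): [49, 48, None, 2, None, None, 16, 13, 32, None, None, None, 37, None, 46]


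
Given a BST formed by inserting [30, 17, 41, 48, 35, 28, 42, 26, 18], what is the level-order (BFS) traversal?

Tree insertion order: [30, 17, 41, 48, 35, 28, 42, 26, 18]
Tree (level-order array): [30, 17, 41, None, 28, 35, 48, 26, None, None, None, 42, None, 18]
BFS from the root, enqueuing left then right child of each popped node:
  queue [30] -> pop 30, enqueue [17, 41], visited so far: [30]
  queue [17, 41] -> pop 17, enqueue [28], visited so far: [30, 17]
  queue [41, 28] -> pop 41, enqueue [35, 48], visited so far: [30, 17, 41]
  queue [28, 35, 48] -> pop 28, enqueue [26], visited so far: [30, 17, 41, 28]
  queue [35, 48, 26] -> pop 35, enqueue [none], visited so far: [30, 17, 41, 28, 35]
  queue [48, 26] -> pop 48, enqueue [42], visited so far: [30, 17, 41, 28, 35, 48]
  queue [26, 42] -> pop 26, enqueue [18], visited so far: [30, 17, 41, 28, 35, 48, 26]
  queue [42, 18] -> pop 42, enqueue [none], visited so far: [30, 17, 41, 28, 35, 48, 26, 42]
  queue [18] -> pop 18, enqueue [none], visited so far: [30, 17, 41, 28, 35, 48, 26, 42, 18]
Result: [30, 17, 41, 28, 35, 48, 26, 42, 18]


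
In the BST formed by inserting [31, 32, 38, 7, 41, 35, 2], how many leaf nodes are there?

Tree built from: [31, 32, 38, 7, 41, 35, 2]
Tree (level-order array): [31, 7, 32, 2, None, None, 38, None, None, 35, 41]
Rule: A leaf has 0 children.
Per-node child counts:
  node 31: 2 child(ren)
  node 7: 1 child(ren)
  node 2: 0 child(ren)
  node 32: 1 child(ren)
  node 38: 2 child(ren)
  node 35: 0 child(ren)
  node 41: 0 child(ren)
Matching nodes: [2, 35, 41]
Count of leaf nodes: 3


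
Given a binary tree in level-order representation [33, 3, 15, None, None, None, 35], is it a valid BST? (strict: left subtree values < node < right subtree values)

Level-order array: [33, 3, 15, None, None, None, 35]
Validate using subtree bounds (lo, hi): at each node, require lo < value < hi,
then recurse left with hi=value and right with lo=value.
Preorder trace (stopping at first violation):
  at node 33 with bounds (-inf, +inf): OK
  at node 3 with bounds (-inf, 33): OK
  at node 15 with bounds (33, +inf): VIOLATION
Node 15 violates its bound: not (33 < 15 < +inf).
Result: Not a valid BST


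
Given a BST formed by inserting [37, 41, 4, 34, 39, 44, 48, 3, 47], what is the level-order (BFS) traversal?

Tree insertion order: [37, 41, 4, 34, 39, 44, 48, 3, 47]
Tree (level-order array): [37, 4, 41, 3, 34, 39, 44, None, None, None, None, None, None, None, 48, 47]
BFS from the root, enqueuing left then right child of each popped node:
  queue [37] -> pop 37, enqueue [4, 41], visited so far: [37]
  queue [4, 41] -> pop 4, enqueue [3, 34], visited so far: [37, 4]
  queue [41, 3, 34] -> pop 41, enqueue [39, 44], visited so far: [37, 4, 41]
  queue [3, 34, 39, 44] -> pop 3, enqueue [none], visited so far: [37, 4, 41, 3]
  queue [34, 39, 44] -> pop 34, enqueue [none], visited so far: [37, 4, 41, 3, 34]
  queue [39, 44] -> pop 39, enqueue [none], visited so far: [37, 4, 41, 3, 34, 39]
  queue [44] -> pop 44, enqueue [48], visited so far: [37, 4, 41, 3, 34, 39, 44]
  queue [48] -> pop 48, enqueue [47], visited so far: [37, 4, 41, 3, 34, 39, 44, 48]
  queue [47] -> pop 47, enqueue [none], visited so far: [37, 4, 41, 3, 34, 39, 44, 48, 47]
Result: [37, 4, 41, 3, 34, 39, 44, 48, 47]


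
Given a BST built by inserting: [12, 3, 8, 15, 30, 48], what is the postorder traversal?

Tree insertion order: [12, 3, 8, 15, 30, 48]
Tree (level-order array): [12, 3, 15, None, 8, None, 30, None, None, None, 48]
Postorder traversal: [8, 3, 48, 30, 15, 12]


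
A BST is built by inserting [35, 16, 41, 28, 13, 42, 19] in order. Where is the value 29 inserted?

Starting tree (level order): [35, 16, 41, 13, 28, None, 42, None, None, 19]
Insertion path: 35 -> 16 -> 28
Result: insert 29 as right child of 28
Final tree (level order): [35, 16, 41, 13, 28, None, 42, None, None, 19, 29]


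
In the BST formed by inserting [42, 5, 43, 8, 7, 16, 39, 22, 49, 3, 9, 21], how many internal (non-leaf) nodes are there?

Tree built from: [42, 5, 43, 8, 7, 16, 39, 22, 49, 3, 9, 21]
Tree (level-order array): [42, 5, 43, 3, 8, None, 49, None, None, 7, 16, None, None, None, None, 9, 39, None, None, 22, None, 21]
Rule: An internal node has at least one child.
Per-node child counts:
  node 42: 2 child(ren)
  node 5: 2 child(ren)
  node 3: 0 child(ren)
  node 8: 2 child(ren)
  node 7: 0 child(ren)
  node 16: 2 child(ren)
  node 9: 0 child(ren)
  node 39: 1 child(ren)
  node 22: 1 child(ren)
  node 21: 0 child(ren)
  node 43: 1 child(ren)
  node 49: 0 child(ren)
Matching nodes: [42, 5, 8, 16, 39, 22, 43]
Count of internal (non-leaf) nodes: 7


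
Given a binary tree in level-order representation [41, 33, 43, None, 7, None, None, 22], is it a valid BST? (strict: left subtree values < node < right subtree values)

Level-order array: [41, 33, 43, None, 7, None, None, 22]
Validate using subtree bounds (lo, hi): at each node, require lo < value < hi,
then recurse left with hi=value and right with lo=value.
Preorder trace (stopping at first violation):
  at node 41 with bounds (-inf, +inf): OK
  at node 33 with bounds (-inf, 41): OK
  at node 7 with bounds (33, 41): VIOLATION
Node 7 violates its bound: not (33 < 7 < 41).
Result: Not a valid BST


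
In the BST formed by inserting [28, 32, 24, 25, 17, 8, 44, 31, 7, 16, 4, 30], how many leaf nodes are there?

Tree built from: [28, 32, 24, 25, 17, 8, 44, 31, 7, 16, 4, 30]
Tree (level-order array): [28, 24, 32, 17, 25, 31, 44, 8, None, None, None, 30, None, None, None, 7, 16, None, None, 4]
Rule: A leaf has 0 children.
Per-node child counts:
  node 28: 2 child(ren)
  node 24: 2 child(ren)
  node 17: 1 child(ren)
  node 8: 2 child(ren)
  node 7: 1 child(ren)
  node 4: 0 child(ren)
  node 16: 0 child(ren)
  node 25: 0 child(ren)
  node 32: 2 child(ren)
  node 31: 1 child(ren)
  node 30: 0 child(ren)
  node 44: 0 child(ren)
Matching nodes: [4, 16, 25, 30, 44]
Count of leaf nodes: 5


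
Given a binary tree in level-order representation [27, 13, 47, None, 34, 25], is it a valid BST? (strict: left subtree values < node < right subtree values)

Level-order array: [27, 13, 47, None, 34, 25]
Validate using subtree bounds (lo, hi): at each node, require lo < value < hi,
then recurse left with hi=value and right with lo=value.
Preorder trace (stopping at first violation):
  at node 27 with bounds (-inf, +inf): OK
  at node 13 with bounds (-inf, 27): OK
  at node 34 with bounds (13, 27): VIOLATION
Node 34 violates its bound: not (13 < 34 < 27).
Result: Not a valid BST


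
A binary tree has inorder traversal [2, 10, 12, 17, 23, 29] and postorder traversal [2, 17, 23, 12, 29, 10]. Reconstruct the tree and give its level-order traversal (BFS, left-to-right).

Inorder:   [2, 10, 12, 17, 23, 29]
Postorder: [2, 17, 23, 12, 29, 10]
Algorithm: postorder visits root last, so walk postorder right-to-left;
each value is the root of the current inorder slice — split it at that
value, recurse on the right subtree first, then the left.
Recursive splits:
  root=10; inorder splits into left=[2], right=[12, 17, 23, 29]
  root=29; inorder splits into left=[12, 17, 23], right=[]
  root=12; inorder splits into left=[], right=[17, 23]
  root=23; inorder splits into left=[17], right=[]
  root=17; inorder splits into left=[], right=[]
  root=2; inorder splits into left=[], right=[]
Reconstructed level-order: [10, 2, 29, 12, 23, 17]


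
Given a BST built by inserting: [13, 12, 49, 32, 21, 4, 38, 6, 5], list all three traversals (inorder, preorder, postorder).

Tree insertion order: [13, 12, 49, 32, 21, 4, 38, 6, 5]
Tree (level-order array): [13, 12, 49, 4, None, 32, None, None, 6, 21, 38, 5]
Inorder (L, root, R): [4, 5, 6, 12, 13, 21, 32, 38, 49]
Preorder (root, L, R): [13, 12, 4, 6, 5, 49, 32, 21, 38]
Postorder (L, R, root): [5, 6, 4, 12, 21, 38, 32, 49, 13]


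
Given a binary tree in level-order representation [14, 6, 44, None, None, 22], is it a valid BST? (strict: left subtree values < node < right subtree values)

Level-order array: [14, 6, 44, None, None, 22]
Validate using subtree bounds (lo, hi): at each node, require lo < value < hi,
then recurse left with hi=value and right with lo=value.
Preorder trace (stopping at first violation):
  at node 14 with bounds (-inf, +inf): OK
  at node 6 with bounds (-inf, 14): OK
  at node 44 with bounds (14, +inf): OK
  at node 22 with bounds (14, 44): OK
No violation found at any node.
Result: Valid BST


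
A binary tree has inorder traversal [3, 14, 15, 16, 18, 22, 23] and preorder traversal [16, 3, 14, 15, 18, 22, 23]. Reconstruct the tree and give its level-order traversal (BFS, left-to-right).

Inorder:  [3, 14, 15, 16, 18, 22, 23]
Preorder: [16, 3, 14, 15, 18, 22, 23]
Algorithm: preorder visits root first, so consume preorder in order;
for each root, split the current inorder slice at that value into
left-subtree inorder and right-subtree inorder, then recurse.
Recursive splits:
  root=16; inorder splits into left=[3, 14, 15], right=[18, 22, 23]
  root=3; inorder splits into left=[], right=[14, 15]
  root=14; inorder splits into left=[], right=[15]
  root=15; inorder splits into left=[], right=[]
  root=18; inorder splits into left=[], right=[22, 23]
  root=22; inorder splits into left=[], right=[23]
  root=23; inorder splits into left=[], right=[]
Reconstructed level-order: [16, 3, 18, 14, 22, 15, 23]


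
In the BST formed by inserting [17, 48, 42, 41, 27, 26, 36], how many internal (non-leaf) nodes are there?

Tree built from: [17, 48, 42, 41, 27, 26, 36]
Tree (level-order array): [17, None, 48, 42, None, 41, None, 27, None, 26, 36]
Rule: An internal node has at least one child.
Per-node child counts:
  node 17: 1 child(ren)
  node 48: 1 child(ren)
  node 42: 1 child(ren)
  node 41: 1 child(ren)
  node 27: 2 child(ren)
  node 26: 0 child(ren)
  node 36: 0 child(ren)
Matching nodes: [17, 48, 42, 41, 27]
Count of internal (non-leaf) nodes: 5


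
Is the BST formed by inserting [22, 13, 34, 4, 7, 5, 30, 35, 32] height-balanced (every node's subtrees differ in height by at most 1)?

Tree (level-order array): [22, 13, 34, 4, None, 30, 35, None, 7, None, 32, None, None, 5]
Definition: a tree is height-balanced if, at every node, |h(left) - h(right)| <= 1 (empty subtree has height -1).
Bottom-up per-node check:
  node 5: h_left=-1, h_right=-1, diff=0 [OK], height=0
  node 7: h_left=0, h_right=-1, diff=1 [OK], height=1
  node 4: h_left=-1, h_right=1, diff=2 [FAIL (|-1-1|=2 > 1)], height=2
  node 13: h_left=2, h_right=-1, diff=3 [FAIL (|2--1|=3 > 1)], height=3
  node 32: h_left=-1, h_right=-1, diff=0 [OK], height=0
  node 30: h_left=-1, h_right=0, diff=1 [OK], height=1
  node 35: h_left=-1, h_right=-1, diff=0 [OK], height=0
  node 34: h_left=1, h_right=0, diff=1 [OK], height=2
  node 22: h_left=3, h_right=2, diff=1 [OK], height=4
Node 4 violates the condition: |-1 - 1| = 2 > 1.
Result: Not balanced


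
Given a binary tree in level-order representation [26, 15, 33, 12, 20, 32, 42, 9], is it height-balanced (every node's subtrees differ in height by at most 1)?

Tree (level-order array): [26, 15, 33, 12, 20, 32, 42, 9]
Definition: a tree is height-balanced if, at every node, |h(left) - h(right)| <= 1 (empty subtree has height -1).
Bottom-up per-node check:
  node 9: h_left=-1, h_right=-1, diff=0 [OK], height=0
  node 12: h_left=0, h_right=-1, diff=1 [OK], height=1
  node 20: h_left=-1, h_right=-1, diff=0 [OK], height=0
  node 15: h_left=1, h_right=0, diff=1 [OK], height=2
  node 32: h_left=-1, h_right=-1, diff=0 [OK], height=0
  node 42: h_left=-1, h_right=-1, diff=0 [OK], height=0
  node 33: h_left=0, h_right=0, diff=0 [OK], height=1
  node 26: h_left=2, h_right=1, diff=1 [OK], height=3
All nodes satisfy the balance condition.
Result: Balanced


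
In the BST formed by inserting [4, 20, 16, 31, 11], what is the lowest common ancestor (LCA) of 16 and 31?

Tree insertion order: [4, 20, 16, 31, 11]
Tree (level-order array): [4, None, 20, 16, 31, 11]
In a BST, the LCA of p=16, q=31 is the first node v on the
root-to-leaf path with p <= v <= q (go left if both < v, right if both > v).
Walk from root:
  at 4: both 16 and 31 > 4, go right
  at 20: 16 <= 20 <= 31, this is the LCA
LCA = 20


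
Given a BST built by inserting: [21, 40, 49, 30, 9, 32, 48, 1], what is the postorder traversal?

Tree insertion order: [21, 40, 49, 30, 9, 32, 48, 1]
Tree (level-order array): [21, 9, 40, 1, None, 30, 49, None, None, None, 32, 48]
Postorder traversal: [1, 9, 32, 30, 48, 49, 40, 21]


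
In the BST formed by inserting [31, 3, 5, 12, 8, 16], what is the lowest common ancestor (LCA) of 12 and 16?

Tree insertion order: [31, 3, 5, 12, 8, 16]
Tree (level-order array): [31, 3, None, None, 5, None, 12, 8, 16]
In a BST, the LCA of p=12, q=16 is the first node v on the
root-to-leaf path with p <= v <= q (go left if both < v, right if both > v).
Walk from root:
  at 31: both 12 and 16 < 31, go left
  at 3: both 12 and 16 > 3, go right
  at 5: both 12 and 16 > 5, go right
  at 12: 12 <= 12 <= 16, this is the LCA
LCA = 12


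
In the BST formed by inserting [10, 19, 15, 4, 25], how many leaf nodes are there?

Tree built from: [10, 19, 15, 4, 25]
Tree (level-order array): [10, 4, 19, None, None, 15, 25]
Rule: A leaf has 0 children.
Per-node child counts:
  node 10: 2 child(ren)
  node 4: 0 child(ren)
  node 19: 2 child(ren)
  node 15: 0 child(ren)
  node 25: 0 child(ren)
Matching nodes: [4, 15, 25]
Count of leaf nodes: 3


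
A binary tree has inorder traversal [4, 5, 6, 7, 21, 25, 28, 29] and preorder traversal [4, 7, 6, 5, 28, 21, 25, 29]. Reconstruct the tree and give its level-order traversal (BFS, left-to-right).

Inorder:  [4, 5, 6, 7, 21, 25, 28, 29]
Preorder: [4, 7, 6, 5, 28, 21, 25, 29]
Algorithm: preorder visits root first, so consume preorder in order;
for each root, split the current inorder slice at that value into
left-subtree inorder and right-subtree inorder, then recurse.
Recursive splits:
  root=4; inorder splits into left=[], right=[5, 6, 7, 21, 25, 28, 29]
  root=7; inorder splits into left=[5, 6], right=[21, 25, 28, 29]
  root=6; inorder splits into left=[5], right=[]
  root=5; inorder splits into left=[], right=[]
  root=28; inorder splits into left=[21, 25], right=[29]
  root=21; inorder splits into left=[], right=[25]
  root=25; inorder splits into left=[], right=[]
  root=29; inorder splits into left=[], right=[]
Reconstructed level-order: [4, 7, 6, 28, 5, 21, 29, 25]


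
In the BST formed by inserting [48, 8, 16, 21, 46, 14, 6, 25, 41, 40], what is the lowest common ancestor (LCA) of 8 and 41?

Tree insertion order: [48, 8, 16, 21, 46, 14, 6, 25, 41, 40]
Tree (level-order array): [48, 8, None, 6, 16, None, None, 14, 21, None, None, None, 46, 25, None, None, 41, 40]
In a BST, the LCA of p=8, q=41 is the first node v on the
root-to-leaf path with p <= v <= q (go left if both < v, right if both > v).
Walk from root:
  at 48: both 8 and 41 < 48, go left
  at 8: 8 <= 8 <= 41, this is the LCA
LCA = 8


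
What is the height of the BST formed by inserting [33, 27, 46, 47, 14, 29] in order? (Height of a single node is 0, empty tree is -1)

Insertion order: [33, 27, 46, 47, 14, 29]
Tree (level-order array): [33, 27, 46, 14, 29, None, 47]
Compute height bottom-up (empty subtree = -1):
  height(14) = 1 + max(-1, -1) = 0
  height(29) = 1 + max(-1, -1) = 0
  height(27) = 1 + max(0, 0) = 1
  height(47) = 1 + max(-1, -1) = 0
  height(46) = 1 + max(-1, 0) = 1
  height(33) = 1 + max(1, 1) = 2
Height = 2


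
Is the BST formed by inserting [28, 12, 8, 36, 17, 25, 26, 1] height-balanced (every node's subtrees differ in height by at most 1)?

Tree (level-order array): [28, 12, 36, 8, 17, None, None, 1, None, None, 25, None, None, None, 26]
Definition: a tree is height-balanced if, at every node, |h(left) - h(right)| <= 1 (empty subtree has height -1).
Bottom-up per-node check:
  node 1: h_left=-1, h_right=-1, diff=0 [OK], height=0
  node 8: h_left=0, h_right=-1, diff=1 [OK], height=1
  node 26: h_left=-1, h_right=-1, diff=0 [OK], height=0
  node 25: h_left=-1, h_right=0, diff=1 [OK], height=1
  node 17: h_left=-1, h_right=1, diff=2 [FAIL (|-1-1|=2 > 1)], height=2
  node 12: h_left=1, h_right=2, diff=1 [OK], height=3
  node 36: h_left=-1, h_right=-1, diff=0 [OK], height=0
  node 28: h_left=3, h_right=0, diff=3 [FAIL (|3-0|=3 > 1)], height=4
Node 17 violates the condition: |-1 - 1| = 2 > 1.
Result: Not balanced


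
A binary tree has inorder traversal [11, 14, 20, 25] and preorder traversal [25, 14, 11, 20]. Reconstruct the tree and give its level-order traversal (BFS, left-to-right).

Inorder:  [11, 14, 20, 25]
Preorder: [25, 14, 11, 20]
Algorithm: preorder visits root first, so consume preorder in order;
for each root, split the current inorder slice at that value into
left-subtree inorder and right-subtree inorder, then recurse.
Recursive splits:
  root=25; inorder splits into left=[11, 14, 20], right=[]
  root=14; inorder splits into left=[11], right=[20]
  root=11; inorder splits into left=[], right=[]
  root=20; inorder splits into left=[], right=[]
Reconstructed level-order: [25, 14, 11, 20]


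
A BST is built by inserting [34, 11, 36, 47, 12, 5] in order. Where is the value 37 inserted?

Starting tree (level order): [34, 11, 36, 5, 12, None, 47]
Insertion path: 34 -> 36 -> 47
Result: insert 37 as left child of 47
Final tree (level order): [34, 11, 36, 5, 12, None, 47, None, None, None, None, 37]


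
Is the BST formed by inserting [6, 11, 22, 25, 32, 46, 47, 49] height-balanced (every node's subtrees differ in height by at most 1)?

Tree (level-order array): [6, None, 11, None, 22, None, 25, None, 32, None, 46, None, 47, None, 49]
Definition: a tree is height-balanced if, at every node, |h(left) - h(right)| <= 1 (empty subtree has height -1).
Bottom-up per-node check:
  node 49: h_left=-1, h_right=-1, diff=0 [OK], height=0
  node 47: h_left=-1, h_right=0, diff=1 [OK], height=1
  node 46: h_left=-1, h_right=1, diff=2 [FAIL (|-1-1|=2 > 1)], height=2
  node 32: h_left=-1, h_right=2, diff=3 [FAIL (|-1-2|=3 > 1)], height=3
  node 25: h_left=-1, h_right=3, diff=4 [FAIL (|-1-3|=4 > 1)], height=4
  node 22: h_left=-1, h_right=4, diff=5 [FAIL (|-1-4|=5 > 1)], height=5
  node 11: h_left=-1, h_right=5, diff=6 [FAIL (|-1-5|=6 > 1)], height=6
  node 6: h_left=-1, h_right=6, diff=7 [FAIL (|-1-6|=7 > 1)], height=7
Node 46 violates the condition: |-1 - 1| = 2 > 1.
Result: Not balanced


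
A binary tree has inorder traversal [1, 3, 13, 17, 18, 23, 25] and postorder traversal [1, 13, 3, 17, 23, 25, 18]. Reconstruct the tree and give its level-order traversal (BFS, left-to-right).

Inorder:   [1, 3, 13, 17, 18, 23, 25]
Postorder: [1, 13, 3, 17, 23, 25, 18]
Algorithm: postorder visits root last, so walk postorder right-to-left;
each value is the root of the current inorder slice — split it at that
value, recurse on the right subtree first, then the left.
Recursive splits:
  root=18; inorder splits into left=[1, 3, 13, 17], right=[23, 25]
  root=25; inorder splits into left=[23], right=[]
  root=23; inorder splits into left=[], right=[]
  root=17; inorder splits into left=[1, 3, 13], right=[]
  root=3; inorder splits into left=[1], right=[13]
  root=13; inorder splits into left=[], right=[]
  root=1; inorder splits into left=[], right=[]
Reconstructed level-order: [18, 17, 25, 3, 23, 1, 13]


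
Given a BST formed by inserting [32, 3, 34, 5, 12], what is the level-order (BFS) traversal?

Tree insertion order: [32, 3, 34, 5, 12]
Tree (level-order array): [32, 3, 34, None, 5, None, None, None, 12]
BFS from the root, enqueuing left then right child of each popped node:
  queue [32] -> pop 32, enqueue [3, 34], visited so far: [32]
  queue [3, 34] -> pop 3, enqueue [5], visited so far: [32, 3]
  queue [34, 5] -> pop 34, enqueue [none], visited so far: [32, 3, 34]
  queue [5] -> pop 5, enqueue [12], visited so far: [32, 3, 34, 5]
  queue [12] -> pop 12, enqueue [none], visited so far: [32, 3, 34, 5, 12]
Result: [32, 3, 34, 5, 12]


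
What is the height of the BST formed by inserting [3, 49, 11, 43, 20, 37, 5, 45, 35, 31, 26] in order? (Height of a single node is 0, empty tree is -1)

Insertion order: [3, 49, 11, 43, 20, 37, 5, 45, 35, 31, 26]
Tree (level-order array): [3, None, 49, 11, None, 5, 43, None, None, 20, 45, None, 37, None, None, 35, None, 31, None, 26]
Compute height bottom-up (empty subtree = -1):
  height(5) = 1 + max(-1, -1) = 0
  height(26) = 1 + max(-1, -1) = 0
  height(31) = 1 + max(0, -1) = 1
  height(35) = 1 + max(1, -1) = 2
  height(37) = 1 + max(2, -1) = 3
  height(20) = 1 + max(-1, 3) = 4
  height(45) = 1 + max(-1, -1) = 0
  height(43) = 1 + max(4, 0) = 5
  height(11) = 1 + max(0, 5) = 6
  height(49) = 1 + max(6, -1) = 7
  height(3) = 1 + max(-1, 7) = 8
Height = 8


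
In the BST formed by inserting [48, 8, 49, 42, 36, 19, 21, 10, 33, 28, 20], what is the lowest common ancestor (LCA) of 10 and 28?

Tree insertion order: [48, 8, 49, 42, 36, 19, 21, 10, 33, 28, 20]
Tree (level-order array): [48, 8, 49, None, 42, None, None, 36, None, 19, None, 10, 21, None, None, 20, 33, None, None, 28]
In a BST, the LCA of p=10, q=28 is the first node v on the
root-to-leaf path with p <= v <= q (go left if both < v, right if both > v).
Walk from root:
  at 48: both 10 and 28 < 48, go left
  at 8: both 10 and 28 > 8, go right
  at 42: both 10 and 28 < 42, go left
  at 36: both 10 and 28 < 36, go left
  at 19: 10 <= 19 <= 28, this is the LCA
LCA = 19


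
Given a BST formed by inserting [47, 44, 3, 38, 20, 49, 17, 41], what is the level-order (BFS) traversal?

Tree insertion order: [47, 44, 3, 38, 20, 49, 17, 41]
Tree (level-order array): [47, 44, 49, 3, None, None, None, None, 38, 20, 41, 17]
BFS from the root, enqueuing left then right child of each popped node:
  queue [47] -> pop 47, enqueue [44, 49], visited so far: [47]
  queue [44, 49] -> pop 44, enqueue [3], visited so far: [47, 44]
  queue [49, 3] -> pop 49, enqueue [none], visited so far: [47, 44, 49]
  queue [3] -> pop 3, enqueue [38], visited so far: [47, 44, 49, 3]
  queue [38] -> pop 38, enqueue [20, 41], visited so far: [47, 44, 49, 3, 38]
  queue [20, 41] -> pop 20, enqueue [17], visited so far: [47, 44, 49, 3, 38, 20]
  queue [41, 17] -> pop 41, enqueue [none], visited so far: [47, 44, 49, 3, 38, 20, 41]
  queue [17] -> pop 17, enqueue [none], visited so far: [47, 44, 49, 3, 38, 20, 41, 17]
Result: [47, 44, 49, 3, 38, 20, 41, 17]


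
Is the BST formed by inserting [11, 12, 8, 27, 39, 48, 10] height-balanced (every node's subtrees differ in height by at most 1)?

Tree (level-order array): [11, 8, 12, None, 10, None, 27, None, None, None, 39, None, 48]
Definition: a tree is height-balanced if, at every node, |h(left) - h(right)| <= 1 (empty subtree has height -1).
Bottom-up per-node check:
  node 10: h_left=-1, h_right=-1, diff=0 [OK], height=0
  node 8: h_left=-1, h_right=0, diff=1 [OK], height=1
  node 48: h_left=-1, h_right=-1, diff=0 [OK], height=0
  node 39: h_left=-1, h_right=0, diff=1 [OK], height=1
  node 27: h_left=-1, h_right=1, diff=2 [FAIL (|-1-1|=2 > 1)], height=2
  node 12: h_left=-1, h_right=2, diff=3 [FAIL (|-1-2|=3 > 1)], height=3
  node 11: h_left=1, h_right=3, diff=2 [FAIL (|1-3|=2 > 1)], height=4
Node 27 violates the condition: |-1 - 1| = 2 > 1.
Result: Not balanced


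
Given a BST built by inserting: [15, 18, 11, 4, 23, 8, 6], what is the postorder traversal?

Tree insertion order: [15, 18, 11, 4, 23, 8, 6]
Tree (level-order array): [15, 11, 18, 4, None, None, 23, None, 8, None, None, 6]
Postorder traversal: [6, 8, 4, 11, 23, 18, 15]


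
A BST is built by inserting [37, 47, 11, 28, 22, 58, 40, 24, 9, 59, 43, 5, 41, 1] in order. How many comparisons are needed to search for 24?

Search path for 24: 37 -> 11 -> 28 -> 22 -> 24
Found: True
Comparisons: 5


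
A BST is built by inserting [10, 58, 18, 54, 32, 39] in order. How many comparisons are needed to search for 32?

Search path for 32: 10 -> 58 -> 18 -> 54 -> 32
Found: True
Comparisons: 5


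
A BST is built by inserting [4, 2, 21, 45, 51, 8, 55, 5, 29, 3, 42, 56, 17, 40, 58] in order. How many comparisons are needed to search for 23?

Search path for 23: 4 -> 21 -> 45 -> 29
Found: False
Comparisons: 4


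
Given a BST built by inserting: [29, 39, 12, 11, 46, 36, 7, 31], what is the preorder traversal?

Tree insertion order: [29, 39, 12, 11, 46, 36, 7, 31]
Tree (level-order array): [29, 12, 39, 11, None, 36, 46, 7, None, 31]
Preorder traversal: [29, 12, 11, 7, 39, 36, 31, 46]


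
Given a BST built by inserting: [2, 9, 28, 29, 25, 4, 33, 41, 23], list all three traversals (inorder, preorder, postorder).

Tree insertion order: [2, 9, 28, 29, 25, 4, 33, 41, 23]
Tree (level-order array): [2, None, 9, 4, 28, None, None, 25, 29, 23, None, None, 33, None, None, None, 41]
Inorder (L, root, R): [2, 4, 9, 23, 25, 28, 29, 33, 41]
Preorder (root, L, R): [2, 9, 4, 28, 25, 23, 29, 33, 41]
Postorder (L, R, root): [4, 23, 25, 41, 33, 29, 28, 9, 2]


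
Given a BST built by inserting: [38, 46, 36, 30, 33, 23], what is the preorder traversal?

Tree insertion order: [38, 46, 36, 30, 33, 23]
Tree (level-order array): [38, 36, 46, 30, None, None, None, 23, 33]
Preorder traversal: [38, 36, 30, 23, 33, 46]


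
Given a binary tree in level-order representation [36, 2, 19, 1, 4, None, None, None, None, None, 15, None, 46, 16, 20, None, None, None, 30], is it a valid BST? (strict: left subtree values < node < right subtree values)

Level-order array: [36, 2, 19, 1, 4, None, None, None, None, None, 15, None, 46, 16, 20, None, None, None, 30]
Validate using subtree bounds (lo, hi): at each node, require lo < value < hi,
then recurse left with hi=value and right with lo=value.
Preorder trace (stopping at first violation):
  at node 36 with bounds (-inf, +inf): OK
  at node 2 with bounds (-inf, 36): OK
  at node 1 with bounds (-inf, 2): OK
  at node 4 with bounds (2, 36): OK
  at node 15 with bounds (4, 36): OK
  at node 46 with bounds (15, 36): VIOLATION
Node 46 violates its bound: not (15 < 46 < 36).
Result: Not a valid BST


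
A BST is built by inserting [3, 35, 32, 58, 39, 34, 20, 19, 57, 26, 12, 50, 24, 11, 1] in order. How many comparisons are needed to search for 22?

Search path for 22: 3 -> 35 -> 32 -> 20 -> 26 -> 24
Found: False
Comparisons: 6


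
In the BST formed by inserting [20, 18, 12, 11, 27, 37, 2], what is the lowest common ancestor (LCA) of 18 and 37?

Tree insertion order: [20, 18, 12, 11, 27, 37, 2]
Tree (level-order array): [20, 18, 27, 12, None, None, 37, 11, None, None, None, 2]
In a BST, the LCA of p=18, q=37 is the first node v on the
root-to-leaf path with p <= v <= q (go left if both < v, right if both > v).
Walk from root:
  at 20: 18 <= 20 <= 37, this is the LCA
LCA = 20


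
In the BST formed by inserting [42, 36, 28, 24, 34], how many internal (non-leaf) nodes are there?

Tree built from: [42, 36, 28, 24, 34]
Tree (level-order array): [42, 36, None, 28, None, 24, 34]
Rule: An internal node has at least one child.
Per-node child counts:
  node 42: 1 child(ren)
  node 36: 1 child(ren)
  node 28: 2 child(ren)
  node 24: 0 child(ren)
  node 34: 0 child(ren)
Matching nodes: [42, 36, 28]
Count of internal (non-leaf) nodes: 3


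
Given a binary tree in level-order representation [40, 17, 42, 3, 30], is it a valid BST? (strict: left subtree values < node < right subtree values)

Level-order array: [40, 17, 42, 3, 30]
Validate using subtree bounds (lo, hi): at each node, require lo < value < hi,
then recurse left with hi=value and right with lo=value.
Preorder trace (stopping at first violation):
  at node 40 with bounds (-inf, +inf): OK
  at node 17 with bounds (-inf, 40): OK
  at node 3 with bounds (-inf, 17): OK
  at node 30 with bounds (17, 40): OK
  at node 42 with bounds (40, +inf): OK
No violation found at any node.
Result: Valid BST
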